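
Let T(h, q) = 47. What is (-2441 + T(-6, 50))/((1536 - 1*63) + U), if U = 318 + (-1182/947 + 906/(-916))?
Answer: -346113348/258610973 ≈ -1.3384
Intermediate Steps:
U = 136954521/433726 (U = 318 + (-1182*1/947 + 906*(-1/916)) = 318 + (-1182/947 - 453/458) = 318 - 970347/433726 = 136954521/433726 ≈ 315.76)
(-2441 + T(-6, 50))/((1536 - 1*63) + U) = (-2441 + 47)/((1536 - 1*63) + 136954521/433726) = -2394/((1536 - 63) + 136954521/433726) = -2394/(1473 + 136954521/433726) = -2394/775832919/433726 = -2394*433726/775832919 = -346113348/258610973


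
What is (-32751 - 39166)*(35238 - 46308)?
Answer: 796121190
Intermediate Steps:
(-32751 - 39166)*(35238 - 46308) = -71917*(-11070) = 796121190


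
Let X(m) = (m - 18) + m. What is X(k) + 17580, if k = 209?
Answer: 17980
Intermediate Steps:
X(m) = -18 + 2*m (X(m) = (-18 + m) + m = -18 + 2*m)
X(k) + 17580 = (-18 + 2*209) + 17580 = (-18 + 418) + 17580 = 400 + 17580 = 17980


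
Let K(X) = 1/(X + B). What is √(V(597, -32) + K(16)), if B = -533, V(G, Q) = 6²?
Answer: √9621887/517 ≈ 5.9998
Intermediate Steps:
V(G, Q) = 36
K(X) = 1/(-533 + X) (K(X) = 1/(X - 533) = 1/(-533 + X))
√(V(597, -32) + K(16)) = √(36 + 1/(-533 + 16)) = √(36 + 1/(-517)) = √(36 - 1/517) = √(18611/517) = √9621887/517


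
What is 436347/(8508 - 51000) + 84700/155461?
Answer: -21411956189/2201949604 ≈ -9.7241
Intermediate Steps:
436347/(8508 - 51000) + 84700/155461 = 436347/(-42492) + 84700*(1/155461) = 436347*(-1/42492) + 84700/155461 = -145449/14164 + 84700/155461 = -21411956189/2201949604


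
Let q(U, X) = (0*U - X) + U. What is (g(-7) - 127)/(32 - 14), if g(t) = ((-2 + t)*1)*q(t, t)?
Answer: -127/18 ≈ -7.0556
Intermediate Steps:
q(U, X) = U - X (q(U, X) = (0 - X) + U = -X + U = U - X)
g(t) = 0 (g(t) = ((-2 + t)*1)*(t - t) = (-2 + t)*0 = 0)
(g(-7) - 127)/(32 - 14) = (0 - 127)/(32 - 14) = -127/18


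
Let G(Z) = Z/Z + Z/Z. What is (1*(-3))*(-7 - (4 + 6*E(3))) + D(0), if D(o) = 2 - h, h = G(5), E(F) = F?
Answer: 87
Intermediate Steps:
G(Z) = 2 (G(Z) = 1 + 1 = 2)
h = 2
D(o) = 0 (D(o) = 2 - 1*2 = 2 - 2 = 0)
(1*(-3))*(-7 - (4 + 6*E(3))) + D(0) = (1*(-3))*(-7 - (4 + 6*3)) + 0 = -3*(-7 - (4 + 18)) + 0 = -3*(-7 - 1*22) + 0 = -3*(-7 - 22) + 0 = -3*(-29) + 0 = 87 + 0 = 87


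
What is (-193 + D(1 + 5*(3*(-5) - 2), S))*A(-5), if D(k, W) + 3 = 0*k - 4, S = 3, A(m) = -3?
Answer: 600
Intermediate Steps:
D(k, W) = -7 (D(k, W) = -3 + (0*k - 4) = -3 + (0 - 4) = -3 - 4 = -7)
(-193 + D(1 + 5*(3*(-5) - 2), S))*A(-5) = (-193 - 7)*(-3) = -200*(-3) = 600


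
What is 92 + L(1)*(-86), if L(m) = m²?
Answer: 6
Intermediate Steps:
92 + L(1)*(-86) = 92 + 1²*(-86) = 92 + 1*(-86) = 92 - 86 = 6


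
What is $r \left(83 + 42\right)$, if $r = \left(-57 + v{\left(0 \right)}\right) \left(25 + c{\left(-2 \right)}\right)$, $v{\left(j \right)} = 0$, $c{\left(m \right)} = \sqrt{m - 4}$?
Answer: $-178125 - 7125 i \sqrt{6} \approx -1.7813 \cdot 10^{5} - 17453.0 i$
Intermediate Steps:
$c{\left(m \right)} = \sqrt{-4 + m}$
$r = -1425 - 57 i \sqrt{6}$ ($r = \left(-57 + 0\right) \left(25 + \sqrt{-4 - 2}\right) = - 57 \left(25 + \sqrt{-6}\right) = - 57 \left(25 + i \sqrt{6}\right) = -1425 - 57 i \sqrt{6} \approx -1425.0 - 139.62 i$)
$r \left(83 + 42\right) = \left(-1425 - 57 i \sqrt{6}\right) \left(83 + 42\right) = \left(-1425 - 57 i \sqrt{6}\right) 125 = -178125 - 7125 i \sqrt{6}$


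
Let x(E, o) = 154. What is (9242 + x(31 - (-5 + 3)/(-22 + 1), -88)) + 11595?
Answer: 20991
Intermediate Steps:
(9242 + x(31 - (-5 + 3)/(-22 + 1), -88)) + 11595 = (9242 + 154) + 11595 = 9396 + 11595 = 20991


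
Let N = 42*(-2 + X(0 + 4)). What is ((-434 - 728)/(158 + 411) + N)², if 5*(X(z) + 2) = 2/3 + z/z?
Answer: 7883308944/323761 ≈ 24349.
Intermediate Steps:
X(z) = -5/3 (X(z) = -2 + (2/3 + z/z)/5 = -2 + (2*(⅓) + 1)/5 = -2 + (⅔ + 1)/5 = -2 + (⅕)*(5/3) = -2 + ⅓ = -5/3)
N = -154 (N = 42*(-2 - 5/3) = 42*(-11/3) = -154)
((-434 - 728)/(158 + 411) + N)² = ((-434 - 728)/(158 + 411) - 154)² = (-1162/569 - 154)² = (-88788/569)² = 7883308944/323761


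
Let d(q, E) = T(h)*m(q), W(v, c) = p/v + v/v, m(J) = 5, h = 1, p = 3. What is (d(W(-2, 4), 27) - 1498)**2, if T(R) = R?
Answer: 2229049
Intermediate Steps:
W(v, c) = 1 + 3/v (W(v, c) = 3/v + v/v = 3/v + 1 = 1 + 3/v)
d(q, E) = 5 (d(q, E) = 1*5 = 5)
(d(W(-2, 4), 27) - 1498)**2 = (5 - 1498)**2 = (-1493)**2 = 2229049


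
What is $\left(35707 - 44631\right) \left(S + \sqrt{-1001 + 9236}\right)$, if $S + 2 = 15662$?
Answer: $-139749840 - 26772 \sqrt{915} \approx -1.4056 \cdot 10^{8}$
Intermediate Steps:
$S = 15660$ ($S = -2 + 15662 = 15660$)
$\left(35707 - 44631\right) \left(S + \sqrt{-1001 + 9236}\right) = \left(35707 - 44631\right) \left(15660 + \sqrt{-1001 + 9236}\right) = - 8924 \left(15660 + \sqrt{8235}\right) = - 8924 \left(15660 + 3 \sqrt{915}\right) = -139749840 - 26772 \sqrt{915}$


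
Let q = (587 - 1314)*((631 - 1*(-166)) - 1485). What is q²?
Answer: 250176030976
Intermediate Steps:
q = 500176 (q = -727*((631 + 166) - 1485) = -727*(797 - 1485) = -727*(-688) = 500176)
q² = 500176² = 250176030976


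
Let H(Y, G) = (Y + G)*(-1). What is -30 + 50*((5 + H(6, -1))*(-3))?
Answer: -30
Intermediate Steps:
H(Y, G) = -G - Y (H(Y, G) = (G + Y)*(-1) = -G - Y)
-30 + 50*((5 + H(6, -1))*(-3)) = -30 + 50*((5 + (-1*(-1) - 1*6))*(-3)) = -30 + 50*((5 + (1 - 6))*(-3)) = -30 + 50*((5 - 5)*(-3)) = -30 + 50*(0*(-3)) = -30 + 50*0 = -30 + 0 = -30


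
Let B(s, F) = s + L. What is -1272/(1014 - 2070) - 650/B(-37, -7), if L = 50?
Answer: -2147/44 ≈ -48.795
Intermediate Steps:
B(s, F) = 50 + s (B(s, F) = s + 50 = 50 + s)
-1272/(1014 - 2070) - 650/B(-37, -7) = -1272/(1014 - 2070) - 650/(50 - 37) = -1272/(-1056) - 650/13 = -1272*(-1/1056) - 650*1/13 = 53/44 - 50 = -2147/44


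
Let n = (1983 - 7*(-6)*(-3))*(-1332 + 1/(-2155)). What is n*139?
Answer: -740932004703/2155 ≈ -3.4382e+8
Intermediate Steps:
n = -5330446077/2155 (n = (1983 + 42*(-3))*(-1332 - 1/2155) = (1983 - 126)*(-2870461/2155) = 1857*(-2870461/2155) = -5330446077/2155 ≈ -2.4735e+6)
n*139 = -5330446077/2155*139 = -740932004703/2155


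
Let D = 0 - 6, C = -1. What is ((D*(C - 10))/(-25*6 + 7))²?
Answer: 36/169 ≈ 0.21302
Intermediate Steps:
D = -6
((D*(C - 10))/(-25*6 + 7))² = ((-6*(-1 - 10))/(-25*6 + 7))² = ((-6*(-11))/(-150 + 7))² = (66/(-143))² = (66*(-1/143))² = (-6/13)² = 36/169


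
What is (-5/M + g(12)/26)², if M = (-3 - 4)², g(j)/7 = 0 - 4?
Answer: 564001/405769 ≈ 1.3900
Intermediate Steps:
g(j) = -28 (g(j) = 7*(0 - 4) = 7*(-4) = -28)
M = 49 (M = (-7)² = 49)
(-5/M + g(12)/26)² = (-5/49 - 28/26)² = (-5*1/49 - 28*1/26)² = (-5/49 - 14/13)² = (-751/637)² = 564001/405769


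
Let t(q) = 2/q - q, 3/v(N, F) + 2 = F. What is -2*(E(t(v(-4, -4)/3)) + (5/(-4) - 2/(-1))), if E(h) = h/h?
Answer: -7/2 ≈ -3.5000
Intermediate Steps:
v(N, F) = 3/(-2 + F)
t(q) = -q + 2/q
E(h) = 1
-2*(E(t(v(-4, -4)/3)) + (5/(-4) - 2/(-1))) = -2*(1 + (5/(-4) - 2/(-1))) = -2*(1 + (5*(-¼) - 2*(-1))) = -2*(1 + (-5/4 + 2)) = -2*(1 + ¾) = -2*7/4 = -7/2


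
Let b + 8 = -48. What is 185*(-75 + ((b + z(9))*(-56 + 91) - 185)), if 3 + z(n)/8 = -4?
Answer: -773300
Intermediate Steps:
b = -56 (b = -8 - 48 = -56)
z(n) = -56 (z(n) = -24 + 8*(-4) = -24 - 32 = -56)
185*(-75 + ((b + z(9))*(-56 + 91) - 185)) = 185*(-75 + ((-56 - 56)*(-56 + 91) - 185)) = 185*(-75 + (-112*35 - 185)) = 185*(-75 + (-3920 - 185)) = 185*(-75 - 4105) = 185*(-4180) = -773300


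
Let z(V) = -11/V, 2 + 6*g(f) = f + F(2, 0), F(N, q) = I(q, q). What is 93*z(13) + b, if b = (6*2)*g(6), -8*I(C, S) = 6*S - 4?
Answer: -906/13 ≈ -69.692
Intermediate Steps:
I(C, S) = ½ - 3*S/4 (I(C, S) = -(6*S - 4)/8 = -(-4 + 6*S)/8 = ½ - 3*S/4)
F(N, q) = ½ - 3*q/4
g(f) = -¼ + f/6 (g(f) = -⅓ + (f + (½ - ¾*0))/6 = -⅓ + (f + (½ + 0))/6 = -⅓ + (f + ½)/6 = -⅓ + (½ + f)/6 = -⅓ + (1/12 + f/6) = -¼ + f/6)
b = 9 (b = (6*2)*(-¼ + (⅙)*6) = 12*(-¼ + 1) = 12*(¾) = 9)
93*z(13) + b = 93*(-11/13) + 9 = -1023/13 + 9 = -906/13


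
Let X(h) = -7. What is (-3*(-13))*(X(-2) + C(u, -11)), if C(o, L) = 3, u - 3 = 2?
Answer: -156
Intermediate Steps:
u = 5 (u = 3 + 2 = 5)
(-3*(-13))*(X(-2) + C(u, -11)) = (-3*(-13))*(-7 + 3) = 39*(-4) = -156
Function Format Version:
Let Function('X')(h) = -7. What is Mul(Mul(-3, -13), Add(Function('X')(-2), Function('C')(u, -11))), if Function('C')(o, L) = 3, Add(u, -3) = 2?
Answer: -156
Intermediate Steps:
u = 5 (u = Add(3, 2) = 5)
Mul(Mul(-3, -13), Add(Function('X')(-2), Function('C')(u, -11))) = Mul(Mul(-3, -13), Add(-7, 3)) = Mul(39, -4) = -156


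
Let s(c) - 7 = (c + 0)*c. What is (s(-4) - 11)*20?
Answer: 240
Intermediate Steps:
s(c) = 7 + c**2 (s(c) = 7 + (c + 0)*c = 7 + c*c = 7 + c**2)
(s(-4) - 11)*20 = ((7 + (-4)**2) - 11)*20 = ((7 + 16) - 11)*20 = (23 - 11)*20 = 12*20 = 240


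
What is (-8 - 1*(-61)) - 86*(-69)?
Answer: 5987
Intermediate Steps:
(-8 - 1*(-61)) - 86*(-69) = (-8 + 61) + 5934 = 53 + 5934 = 5987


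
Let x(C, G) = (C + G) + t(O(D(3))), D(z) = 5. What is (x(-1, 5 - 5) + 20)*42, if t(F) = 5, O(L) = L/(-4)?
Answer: 1008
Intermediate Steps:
O(L) = -L/4 (O(L) = L*(-¼) = -L/4)
x(C, G) = 5 + C + G (x(C, G) = (C + G) + 5 = 5 + C + G)
(x(-1, 5 - 5) + 20)*42 = ((5 - 1 + (5 - 5)) + 20)*42 = ((5 - 1 + 0) + 20)*42 = (4 + 20)*42 = 24*42 = 1008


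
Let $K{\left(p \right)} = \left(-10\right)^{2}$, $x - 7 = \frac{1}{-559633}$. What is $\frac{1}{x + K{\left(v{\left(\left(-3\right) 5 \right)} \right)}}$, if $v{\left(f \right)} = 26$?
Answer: $\frac{559633}{59880730} \approx 0.0093458$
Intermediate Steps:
$x = \frac{3917430}{559633}$ ($x = 7 + \frac{1}{-559633} = 7 - \frac{1}{559633} = \frac{3917430}{559633} \approx 7.0$)
$K{\left(p \right)} = 100$
$\frac{1}{x + K{\left(v{\left(\left(-3\right) 5 \right)} \right)}} = \frac{1}{\frac{3917430}{559633} + 100} = \frac{1}{\frac{59880730}{559633}} = \frac{559633}{59880730}$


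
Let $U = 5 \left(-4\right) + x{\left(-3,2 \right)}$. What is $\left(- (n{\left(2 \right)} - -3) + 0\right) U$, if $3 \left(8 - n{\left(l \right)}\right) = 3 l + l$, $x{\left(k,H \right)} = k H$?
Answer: $\frac{650}{3} \approx 216.67$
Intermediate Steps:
$x{\left(k,H \right)} = H k$
$n{\left(l \right)} = 8 - \frac{4 l}{3}$ ($n{\left(l \right)} = 8 - \frac{3 l + l}{3} = 8 - \frac{4 l}{3}$)
$U = -26$ ($U = 5 \left(-4\right) + 2 \left(-3\right) = -20 - 6 = -26$)
$\left(- (n{\left(2 \right)} - -3) + 0\right) U = \left(- (\left(8 - \frac{8}{3}\right) - -3) + 0\right) \left(-26\right) = \left(- (\left(8 - \frac{8}{3}\right) + 3) + 0\right) \left(-26\right) = \left(- (\frac{16}{3} + 3) + 0\right) \left(-26\right) = \left(\left(-1\right) \frac{25}{3} + 0\right) \left(-26\right) = \left(- \frac{25}{3} + 0\right) \left(-26\right) = \left(- \frac{25}{3}\right) \left(-26\right) = \frac{650}{3}$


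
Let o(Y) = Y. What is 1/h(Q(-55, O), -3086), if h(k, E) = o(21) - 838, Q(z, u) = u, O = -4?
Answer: -1/817 ≈ -0.0012240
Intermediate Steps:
h(k, E) = -817 (h(k, E) = 21 - 838 = -817)
1/h(Q(-55, O), -3086) = 1/(-817) = -1/817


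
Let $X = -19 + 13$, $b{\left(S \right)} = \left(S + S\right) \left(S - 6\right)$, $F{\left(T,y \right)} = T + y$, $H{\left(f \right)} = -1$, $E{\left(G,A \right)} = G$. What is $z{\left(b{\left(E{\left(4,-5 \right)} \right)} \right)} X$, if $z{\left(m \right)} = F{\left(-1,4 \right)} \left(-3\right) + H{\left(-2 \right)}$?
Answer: $60$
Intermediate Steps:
$b{\left(S \right)} = 2 S \left(-6 + S\right)$
$z{\left(m \right)} = -10$ ($z{\left(m \right)} = \left(-1 + 4\right) \left(-3\right) - 1 = 3 \left(-3\right) - 1 = -9 - 1 = -10$)
$X = -6$
$z{\left(b{\left(E{\left(4,-5 \right)} \right)} \right)} X = \left(-10\right) \left(-6\right) = 60$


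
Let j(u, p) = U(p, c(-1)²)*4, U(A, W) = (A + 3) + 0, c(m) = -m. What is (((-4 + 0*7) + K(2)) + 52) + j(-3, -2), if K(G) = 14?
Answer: 66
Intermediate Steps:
U(A, W) = 3 + A (U(A, W) = (3 + A) + 0 = 3 + A)
j(u, p) = 12 + 4*p (j(u, p) = (3 + p)*4 = 12 + 4*p)
(((-4 + 0*7) + K(2)) + 52) + j(-3, -2) = (((-4 + 0*7) + 14) + 52) + (12 + 4*(-2)) = (((-4 + 0) + 14) + 52) + (12 - 8) = ((-4 + 14) + 52) + 4 = (10 + 52) + 4 = 62 + 4 = 66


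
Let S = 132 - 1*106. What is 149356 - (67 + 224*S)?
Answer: 143465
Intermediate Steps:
S = 26 (S = 132 - 106 = 26)
149356 - (67 + 224*S) = 149356 - (67 + 224*26) = 149356 - (67 + 5824) = 149356 - 1*5891 = 149356 - 5891 = 143465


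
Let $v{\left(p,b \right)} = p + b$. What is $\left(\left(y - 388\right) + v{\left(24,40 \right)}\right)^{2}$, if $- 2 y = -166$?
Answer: $58081$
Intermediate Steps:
$y = 83$ ($y = \left(- \frac{1}{2}\right) \left(-166\right) = 83$)
$v{\left(p,b \right)} = b + p$
$\left(\left(y - 388\right) + v{\left(24,40 \right)}\right)^{2} = \left(\left(83 - 388\right) + \left(40 + 24\right)\right)^{2} = \left(-305 + 64\right)^{2} = \left(-241\right)^{2} = 58081$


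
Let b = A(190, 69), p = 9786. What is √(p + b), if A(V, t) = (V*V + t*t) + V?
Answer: √50837 ≈ 225.47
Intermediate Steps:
A(V, t) = V + V² + t² (A(V, t) = (V² + t²) + V = V + V² + t²)
b = 41051 (b = 190 + 190² + 69² = 190 + 36100 + 4761 = 41051)
√(p + b) = √(9786 + 41051) = √50837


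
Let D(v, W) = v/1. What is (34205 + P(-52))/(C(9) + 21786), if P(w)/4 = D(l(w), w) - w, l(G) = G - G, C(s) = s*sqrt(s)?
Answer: 11471/7271 ≈ 1.5776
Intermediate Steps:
C(s) = s**(3/2)
l(G) = 0
D(v, W) = v (D(v, W) = v*1 = v)
P(w) = -4*w (P(w) = 4*(0 - w) = 4*(-w) = -4*w)
(34205 + P(-52))/(C(9) + 21786) = (34205 - 4*(-52))/(9**(3/2) + 21786) = (34205 + 208)/(27 + 21786) = 34413/21813 = 34413*(1/21813) = 11471/7271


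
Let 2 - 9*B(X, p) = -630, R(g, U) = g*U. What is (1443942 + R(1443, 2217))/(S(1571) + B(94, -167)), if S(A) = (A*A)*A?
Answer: 41787657/34895632331 ≈ 0.0011975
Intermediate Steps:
R(g, U) = U*g
B(X, p) = 632/9 (B(X, p) = 2/9 - 1/9*(-630) = 2/9 + 70 = 632/9)
S(A) = A**3 (S(A) = A**2*A = A**3)
(1443942 + R(1443, 2217))/(S(1571) + B(94, -167)) = (1443942 + 2217*1443)/(1571**3 + 632/9) = (1443942 + 3199131)/(3877292411 + 632/9) = 4643073/(34895632331/9) = 4643073*(9/34895632331) = 41787657/34895632331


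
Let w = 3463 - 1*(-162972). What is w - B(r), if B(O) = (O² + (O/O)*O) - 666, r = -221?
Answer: 118481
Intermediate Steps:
w = 166435 (w = 3463 + 162972 = 166435)
B(O) = -666 + O + O² (B(O) = (O² + 1*O) - 666 = (O² + O) - 666 = (O + O²) - 666 = -666 + O + O²)
w - B(r) = 166435 - (-666 - 221 + (-221)²) = 166435 - (-666 - 221 + 48841) = 166435 - 1*47954 = 166435 - 47954 = 118481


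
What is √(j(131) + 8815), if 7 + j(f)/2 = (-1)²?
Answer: √8803 ≈ 93.824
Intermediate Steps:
j(f) = -12 (j(f) = -14 + 2*(-1)² = -14 + 2*1 = -14 + 2 = -12)
√(j(131) + 8815) = √(-12 + 8815) = √8803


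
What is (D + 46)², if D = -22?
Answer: 576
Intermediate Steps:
(D + 46)² = (-22 + 46)² = 24² = 576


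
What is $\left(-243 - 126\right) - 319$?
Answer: $-688$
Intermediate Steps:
$\left(-243 - 126\right) - 319 = -369 - 319 = -688$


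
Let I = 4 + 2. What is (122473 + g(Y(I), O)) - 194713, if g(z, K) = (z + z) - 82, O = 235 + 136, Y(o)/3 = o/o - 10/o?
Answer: -72326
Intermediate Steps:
I = 6
Y(o) = 3 - 30/o (Y(o) = 3*(o/o - 10/o) = 3*(1 - 10/o) = 3 - 30/o)
O = 371
g(z, K) = -82 + 2*z (g(z, K) = 2*z - 82 = -82 + 2*z)
(122473 + g(Y(I), O)) - 194713 = (122473 + (-82 + 2*(3 - 30/6))) - 194713 = (122473 + (-82 + 2*(3 - 30*⅙))) - 194713 = (122473 + (-82 + 2*(3 - 5))) - 194713 = (122473 + (-82 + 2*(-2))) - 194713 = (122473 + (-82 - 4)) - 194713 = (122473 - 86) - 194713 = 122387 - 194713 = -72326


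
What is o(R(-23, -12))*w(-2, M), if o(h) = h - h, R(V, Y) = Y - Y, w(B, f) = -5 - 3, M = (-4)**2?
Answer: 0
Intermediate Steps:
M = 16
w(B, f) = -8
R(V, Y) = 0
o(h) = 0
o(R(-23, -12))*w(-2, M) = 0*(-8) = 0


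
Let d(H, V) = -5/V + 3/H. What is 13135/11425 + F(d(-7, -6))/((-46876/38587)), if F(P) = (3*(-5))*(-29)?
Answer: -38231370073/107111660 ≈ -356.93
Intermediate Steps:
F(P) = 435 (F(P) = -15*(-29) = 435)
13135/11425 + F(d(-7, -6))/((-46876/38587)) = 13135/11425 + 435/((-46876/38587)) = 13135*(1/11425) + 435/((-46876*1/38587)) = 2627/2285 + 435/(-46876/38587) = 2627/2285 + 435*(-38587/46876) = 2627/2285 - 16785345/46876 = -38231370073/107111660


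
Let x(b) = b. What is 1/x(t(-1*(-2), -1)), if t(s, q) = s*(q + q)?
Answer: -¼ ≈ -0.25000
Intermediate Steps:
t(s, q) = 2*q*s (t(s, q) = s*(2*q) = 2*q*s)
1/x(t(-1*(-2), -1)) = 1/(2*(-1)*(-1*(-2))) = 1/(2*(-1)*2) = 1/(-4) = -¼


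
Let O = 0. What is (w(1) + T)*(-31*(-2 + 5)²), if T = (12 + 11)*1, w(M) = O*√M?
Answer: -6417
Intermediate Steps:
w(M) = 0 (w(M) = 0*√M = 0)
T = 23 (T = 23*1 = 23)
(w(1) + T)*(-31*(-2 + 5)²) = (0 + 23)*(-31*(-2 + 5)²) = 23*(-31*3²) = 23*(-31*9) = 23*(-279) = -6417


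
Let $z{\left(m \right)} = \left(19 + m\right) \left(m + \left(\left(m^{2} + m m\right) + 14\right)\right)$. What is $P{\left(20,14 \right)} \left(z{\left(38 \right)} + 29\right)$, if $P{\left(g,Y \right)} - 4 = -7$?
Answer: $-502827$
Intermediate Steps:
$P{\left(g,Y \right)} = -3$ ($P{\left(g,Y \right)} = 4 - 7 = -3$)
$z{\left(m \right)} = \left(19 + m\right) \left(14 + m + 2 m^{2}\right)$ ($z{\left(m \right)} = \left(19 + m\right) \left(m + \left(\left(m^{2} + m^{2}\right) + 14\right)\right) = \left(19 + m\right) \left(m + \left(2 m^{2} + 14\right)\right) = \left(19 + m\right) \left(m + \left(14 + 2 m^{2}\right)\right) = \left(19 + m\right) \left(14 + m + 2 m^{2}\right)$)
$P{\left(20,14 \right)} \left(z{\left(38 \right)} + 29\right) = - 3 \left(\left(266 + 2 \cdot 38^{3} + 33 \cdot 38 + 39 \cdot 38^{2}\right) + 29\right) = - 3 \left(\left(266 + 2 \cdot 54872 + 1254 + 39 \cdot 1444\right) + 29\right) = - 3 \left(\left(266 + 109744 + 1254 + 56316\right) + 29\right) = - 3 \left(167580 + 29\right) = \left(-3\right) 167609 = -502827$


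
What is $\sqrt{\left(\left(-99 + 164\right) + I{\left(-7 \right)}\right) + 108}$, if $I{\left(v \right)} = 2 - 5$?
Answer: $\sqrt{170} \approx 13.038$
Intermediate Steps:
$I{\left(v \right)} = -3$ ($I{\left(v \right)} = 2 - 5 = -3$)
$\sqrt{\left(\left(-99 + 164\right) + I{\left(-7 \right)}\right) + 108} = \sqrt{\left(\left(-99 + 164\right) - 3\right) + 108} = \sqrt{\left(65 - 3\right) + 108} = \sqrt{62 + 108} = \sqrt{170}$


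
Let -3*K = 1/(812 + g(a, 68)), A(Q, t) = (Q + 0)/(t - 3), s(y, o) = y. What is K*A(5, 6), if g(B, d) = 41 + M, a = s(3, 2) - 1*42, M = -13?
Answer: -1/1512 ≈ -0.00066138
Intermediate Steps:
A(Q, t) = Q/(-3 + t)
a = -39 (a = 3 - 1*42 = 3 - 42 = -39)
g(B, d) = 28 (g(B, d) = 41 - 13 = 28)
K = -1/2520 (K = -1/(3*(812 + 28)) = -⅓/840 = -⅓*1/840 = -1/2520 ≈ -0.00039683)
K*A(5, 6) = -1/(504*(-3 + 6)) = -1/(504*3) = -1/2520*5/3 = -1/1512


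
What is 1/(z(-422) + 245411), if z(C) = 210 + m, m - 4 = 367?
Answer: 1/245992 ≈ 4.0652e-6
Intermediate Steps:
m = 371 (m = 4 + 367 = 371)
z(C) = 581 (z(C) = 210 + 371 = 581)
1/(z(-422) + 245411) = 1/(581 + 245411) = 1/245992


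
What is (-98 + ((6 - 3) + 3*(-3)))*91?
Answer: -9464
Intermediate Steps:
(-98 + ((6 - 3) + 3*(-3)))*91 = (-98 + (3 - 9))*91 = (-98 - 6)*91 = -104*91 = -9464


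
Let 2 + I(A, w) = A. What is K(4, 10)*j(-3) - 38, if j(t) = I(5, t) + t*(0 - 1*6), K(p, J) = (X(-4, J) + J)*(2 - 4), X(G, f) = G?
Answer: -290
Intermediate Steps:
I(A, w) = -2 + A
K(p, J) = 8 - 2*J (K(p, J) = (-4 + J)*(2 - 4) = (-4 + J)*(-2) = 8 - 2*J)
j(t) = 3 - 6*t (j(t) = (-2 + 5) + t*(0 - 1*6) = 3 + t*(0 - 6) = 3 + t*(-6) = 3 - 6*t)
K(4, 10)*j(-3) - 38 = (8 - 2*10)*(3 - 6*(-3)) - 38 = (8 - 20)*(3 + 18) - 38 = -12*21 - 38 = -252 - 38 = -290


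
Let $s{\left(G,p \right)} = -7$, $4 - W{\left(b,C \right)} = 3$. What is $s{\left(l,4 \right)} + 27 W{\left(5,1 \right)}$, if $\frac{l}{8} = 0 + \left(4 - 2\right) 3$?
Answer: $20$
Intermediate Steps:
$W{\left(b,C \right)} = 1$ ($W{\left(b,C \right)} = 4 - 3 = 1$)
$l = 48$ ($l = 8 \left(0 + \left(4 - 2\right) 3\right) = 8 \left(0 + 2 \cdot 3\right) = 8 \left(0 + 6\right) = 8 \cdot 6 = 48$)
$s{\left(l,4 \right)} + 27 W{\left(5,1 \right)} = -7 + 27 \cdot 1 = -7 + 27 = 20$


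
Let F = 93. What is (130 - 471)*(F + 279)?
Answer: -126852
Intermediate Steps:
(130 - 471)*(F + 279) = (130 - 471)*(93 + 279) = -341*372 = -126852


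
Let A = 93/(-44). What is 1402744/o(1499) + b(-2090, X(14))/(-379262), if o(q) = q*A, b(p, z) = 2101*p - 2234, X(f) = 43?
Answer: -876764217614/2033529909 ≈ -431.15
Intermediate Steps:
A = -93/44 (A = 93*(-1/44) = -93/44 ≈ -2.1136)
b(p, z) = -2234 + 2101*p
o(q) = -93*q/44 (o(q) = q*(-93/44) = -93*q/44)
1402744/o(1499) + b(-2090, X(14))/(-379262) = 1402744/((-93/44*1499)) + (-2234 + 2101*(-2090))/(-379262) = 1402744/(-139407/44) + (-2234 - 4391090)*(-1/379262) = 1402744*(-44/139407) - 4393324*(-1/379262) = -61720736/139407 + 168974/14587 = -876764217614/2033529909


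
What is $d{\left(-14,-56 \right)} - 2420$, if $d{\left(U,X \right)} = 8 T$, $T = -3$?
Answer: $-2444$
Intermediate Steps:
$d{\left(U,X \right)} = -24$ ($d{\left(U,X \right)} = 8 \left(-3\right) = -24$)
$d{\left(-14,-56 \right)} - 2420 = -24 - 2420 = -2444$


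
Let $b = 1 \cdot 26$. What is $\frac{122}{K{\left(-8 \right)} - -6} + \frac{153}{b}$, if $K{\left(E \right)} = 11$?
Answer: $\frac{5773}{442} \approx 13.061$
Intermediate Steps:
$b = 26$
$\frac{122}{K{\left(-8 \right)} - -6} + \frac{153}{b} = \frac{122}{11 - -6} + \frac{153}{26} = \frac{122}{11 + \left(-77 + 83\right)} + 153 \cdot \frac{1}{26} = \frac{122}{11 + 6} + \frac{153}{26} = \frac{122}{17} + \frac{153}{26} = \frac{5773}{442}$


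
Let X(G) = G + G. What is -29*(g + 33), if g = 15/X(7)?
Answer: -13833/14 ≈ -988.07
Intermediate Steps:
X(G) = 2*G
g = 15/14 (g = 15/((2*7)) = 15/14 ≈ 1.0714)
-29*(g + 33) = -29*(15/14 + 33) = -29*477/14 = -13833/14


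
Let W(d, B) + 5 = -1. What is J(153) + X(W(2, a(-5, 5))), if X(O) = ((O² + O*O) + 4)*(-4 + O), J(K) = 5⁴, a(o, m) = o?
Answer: -135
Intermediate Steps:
W(d, B) = -6 (W(d, B) = -5 - 1 = -6)
J(K) = 625
X(O) = (-4 + O)*(4 + 2*O²) (X(O) = ((O² + O²) + 4)*(-4 + O) = (2*O² + 4)*(-4 + O) = (4 + 2*O²)*(-4 + O) = (-4 + O)*(4 + 2*O²))
J(153) + X(W(2, a(-5, 5))) = 625 + (-16 - 8*(-6)² + 2*(-6)³ + 4*(-6)) = 625 + (-16 - 8*36 + 2*(-216) - 24) = 625 + (-16 - 288 - 432 - 24) = 625 - 760 = -135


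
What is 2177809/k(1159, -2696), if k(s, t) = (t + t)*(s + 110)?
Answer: -2177809/6842448 ≈ -0.31828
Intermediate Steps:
k(s, t) = 2*t*(110 + s) (k(s, t) = (2*t)*(110 + s) = 2*t*(110 + s))
2177809/k(1159, -2696) = 2177809/((2*(-2696)*(110 + 1159))) = 2177809/((2*(-2696)*1269)) = 2177809/(-6842448) = 2177809*(-1/6842448) = -2177809/6842448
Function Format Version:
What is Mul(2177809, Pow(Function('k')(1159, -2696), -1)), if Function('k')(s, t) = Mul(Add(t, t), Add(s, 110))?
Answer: Rational(-2177809, 6842448) ≈ -0.31828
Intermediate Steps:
Function('k')(s, t) = Mul(2, t, Add(110, s)) (Function('k')(s, t) = Mul(Mul(2, t), Add(110, s)) = Mul(2, t, Add(110, s)))
Mul(2177809, Pow(Function('k')(1159, -2696), -1)) = Mul(2177809, Pow(Mul(2, -2696, Add(110, 1159)), -1)) = Mul(2177809, Pow(Mul(2, -2696, 1269), -1)) = Mul(2177809, Pow(-6842448, -1)) = Mul(2177809, Rational(-1, 6842448)) = Rational(-2177809, 6842448)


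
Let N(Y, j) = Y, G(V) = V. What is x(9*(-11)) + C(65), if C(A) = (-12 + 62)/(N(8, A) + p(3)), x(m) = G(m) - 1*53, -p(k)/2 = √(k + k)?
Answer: -142 + 5*√6/2 ≈ -135.88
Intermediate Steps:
p(k) = -2*√2*√k (p(k) = -2*√(k + k) = -2*√2*√k)
x(m) = -53 + m (x(m) = m - 1*53 = m - 53 = -53 + m)
C(A) = 50/(8 - 2*√6) (C(A) = (-12 + 62)/(8 - 2*√2*√3) = 50/(8 - 2*√6))
x(9*(-11)) + C(65) = (-53 + 9*(-11)) + (10 + 5*√6/2) = (-53 - 99) + (10 + 5*√6/2) = -152 + (10 + 5*√6/2) = -142 + 5*√6/2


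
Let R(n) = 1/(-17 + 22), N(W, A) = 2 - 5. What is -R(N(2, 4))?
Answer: -⅕ ≈ -0.20000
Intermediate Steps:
N(W, A) = -3
R(n) = ⅕ (R(n) = 1/5 = ⅕)
-R(N(2, 4)) = -1*⅕ = -⅕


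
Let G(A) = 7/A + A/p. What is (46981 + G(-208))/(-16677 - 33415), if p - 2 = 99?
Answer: -140990411/150333248 ≈ -0.93785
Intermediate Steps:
p = 101 (p = 2 + 99 = 101)
G(A) = 7/A + A/101
(46981 + G(-208))/(-16677 - 33415) = (46981 + (7/(-208) + (1/101)*(-208)))/(-16677 - 33415) = (46981 + (7*(-1/208) - 208/101))/(-50092) = (46981 + (-7/208 - 208/101))*(-1/50092) = (46981 - 43971/21008)*(-1/50092) = (986932877/21008)*(-1/50092) = -140990411/150333248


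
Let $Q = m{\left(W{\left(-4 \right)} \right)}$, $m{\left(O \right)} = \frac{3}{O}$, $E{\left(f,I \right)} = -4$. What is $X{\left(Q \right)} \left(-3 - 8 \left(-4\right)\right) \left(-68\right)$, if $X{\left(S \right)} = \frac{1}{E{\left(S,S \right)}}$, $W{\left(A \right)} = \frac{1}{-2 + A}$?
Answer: $493$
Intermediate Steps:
$Q = -18$ ($Q = \frac{3}{\frac{1}{-2 - 4}} = \frac{3}{\frac{1}{-6}} = \frac{3}{- \frac{1}{6}} = 3 \left(-6\right) = -18$)
$X{\left(S \right)} = - \frac{1}{4}$ ($X{\left(S \right)} = \frac{1}{-4} = - \frac{1}{4}$)
$X{\left(Q \right)} \left(-3 - 8 \left(-4\right)\right) \left(-68\right) = - \frac{-3 - 8 \left(-4\right)}{4} \left(-68\right) = - \frac{-3 - -32}{4} \left(-68\right) = - \frac{-3 + 32}{4} \left(-68\right) = \left(- \frac{1}{4}\right) 29 \left(-68\right) = \left(- \frac{29}{4}\right) \left(-68\right) = 493$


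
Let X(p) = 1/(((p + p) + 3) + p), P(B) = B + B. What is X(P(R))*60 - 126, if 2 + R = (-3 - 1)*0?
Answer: -398/3 ≈ -132.67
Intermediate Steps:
R = -2 (R = -2 + (-3 - 1)*0 = -2 - 4*0 = -2 + 0 = -2)
P(B) = 2*B
X(p) = 1/(3 + 3*p) (X(p) = 1/((2*p + 3) + p) = 1/((3 + 2*p) + p) = 1/(3 + 3*p))
X(P(R))*60 - 126 = (1/(3*(1 + 2*(-2))))*60 - 126 = (1/(3*(1 - 4)))*60 - 126 = ((⅓)/(-3))*60 - 126 = ((⅓)*(-⅓))*60 - 126 = -⅑*60 - 126 = -20/3 - 126 = -398/3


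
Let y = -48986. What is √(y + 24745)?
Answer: I*√24241 ≈ 155.7*I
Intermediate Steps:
√(y + 24745) = √(-48986 + 24745) = √(-24241) = I*√24241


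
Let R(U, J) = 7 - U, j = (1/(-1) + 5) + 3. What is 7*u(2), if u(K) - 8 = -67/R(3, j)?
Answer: -245/4 ≈ -61.250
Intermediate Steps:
j = 7 (j = (-1 + 5) + 3 = 4 + 3 = 7)
u(K) = -35/4 (u(K) = 8 - 67/(7 - 1*3) = 8 - 67/(7 - 3) = 8 - 67/4 = -35/4)
7*u(2) = 7*(-35/4) = -245/4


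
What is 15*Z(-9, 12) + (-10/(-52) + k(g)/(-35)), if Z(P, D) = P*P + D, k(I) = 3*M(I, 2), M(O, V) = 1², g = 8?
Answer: 1269547/910 ≈ 1395.1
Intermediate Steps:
M(O, V) = 1
k(I) = 3 (k(I) = 3*1 = 3)
Z(P, D) = D + P² (Z(P, D) = P² + D = D + P²)
15*Z(-9, 12) + (-10/(-52) + k(g)/(-35)) = 15*(12 + (-9)²) + (-10/(-52) + 3/(-35)) = 15*(12 + 81) + (-10*(-1/52) + 3*(-1/35)) = 15*93 + (5/26 - 3/35) = 1395 + 97/910 = 1269547/910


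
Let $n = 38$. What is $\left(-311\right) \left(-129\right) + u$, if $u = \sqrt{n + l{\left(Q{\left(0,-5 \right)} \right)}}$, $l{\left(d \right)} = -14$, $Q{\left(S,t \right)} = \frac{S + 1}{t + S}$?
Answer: $40119 + 2 \sqrt{6} \approx 40124.0$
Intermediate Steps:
$Q{\left(S,t \right)} = \frac{1 + S}{S + t}$
$u = 2 \sqrt{6}$ ($u = \sqrt{38 - 14} = \sqrt{24} = 2 \sqrt{6} \approx 4.899$)
$\left(-311\right) \left(-129\right) + u = \left(-311\right) \left(-129\right) + 2 \sqrt{6} = 40119 + 2 \sqrt{6}$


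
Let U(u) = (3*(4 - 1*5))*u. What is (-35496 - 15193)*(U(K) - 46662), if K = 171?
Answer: 2391253575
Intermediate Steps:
U(u) = -3*u (U(u) = (3*(4 - 5))*u = (3*(-1))*u = -3*u)
(-35496 - 15193)*(U(K) - 46662) = (-35496 - 15193)*(-3*171 - 46662) = -50689*(-513 - 46662) = -50689*(-47175) = 2391253575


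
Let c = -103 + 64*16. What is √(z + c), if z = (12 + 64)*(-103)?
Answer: I*√6907 ≈ 83.108*I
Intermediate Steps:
c = 921 (c = -103 + 1024 = 921)
z = -7828 (z = 76*(-103) = -7828)
√(z + c) = √(-7828 + 921) = √(-6907) = I*√6907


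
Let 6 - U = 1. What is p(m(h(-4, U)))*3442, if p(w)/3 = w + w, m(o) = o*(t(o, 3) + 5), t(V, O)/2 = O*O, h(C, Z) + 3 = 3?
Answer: 0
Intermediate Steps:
U = 5 (U = 6 - 1*1 = 6 - 1 = 5)
h(C, Z) = 0 (h(C, Z) = -3 + 3 = 0)
t(V, O) = 2*O² (t(V, O) = 2*(O*O) = 2*O²)
m(o) = 23*o (m(o) = o*(2*3² + 5) = o*(2*9 + 5) = o*(18 + 5) = o*23 = 23*o)
p(w) = 6*w (p(w) = 3*(w + w) = 3*(2*w) = 6*w)
p(m(h(-4, U)))*3442 = (6*(23*0))*3442 = (6*0)*3442 = 0*3442 = 0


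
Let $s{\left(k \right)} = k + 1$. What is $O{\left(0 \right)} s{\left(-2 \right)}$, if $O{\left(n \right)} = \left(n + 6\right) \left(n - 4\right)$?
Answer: $24$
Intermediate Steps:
$O{\left(n \right)} = \left(-4 + n\right) \left(6 + n\right)$ ($O{\left(n \right)} = \left(6 + n\right) \left(-4 + n\right) = \left(-4 + n\right) \left(6 + n\right)$)
$s{\left(k \right)} = 1 + k$
$O{\left(0 \right)} s{\left(-2 \right)} = \left(-24 + 0^{2} + 2 \cdot 0\right) \left(1 - 2\right) = \left(-24 + 0 + 0\right) \left(-1\right) = \left(-24\right) \left(-1\right) = 24$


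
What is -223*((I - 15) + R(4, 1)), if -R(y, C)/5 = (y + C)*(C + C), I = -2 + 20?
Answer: 10481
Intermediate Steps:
I = 18
R(y, C) = -10*C*(C + y) (R(y, C) = -5*(y + C)*(C + C) = -5*(C + y)*2*C = -10*C*(C + y))
-223*((I - 15) + R(4, 1)) = -223*((18 - 15) - 10*1*(1 + 4)) = -223*(3 - 10*1*5) = -223*(3 - 50) = -223*(-47) = 10481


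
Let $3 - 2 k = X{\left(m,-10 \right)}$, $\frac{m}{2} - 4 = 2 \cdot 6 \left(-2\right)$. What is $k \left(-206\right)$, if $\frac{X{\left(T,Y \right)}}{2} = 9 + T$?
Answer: $-6695$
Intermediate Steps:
$m = -40$ ($m = 8 + 2 \cdot 2 \cdot 6 \left(-2\right) = 8 + 2 \cdot 12 \left(-2\right) = 8 + 2 \left(-24\right) = 8 - 48 = -40$)
$X{\left(T,Y \right)} = 18 + 2 T$ ($X{\left(T,Y \right)} = 2 \left(9 + T\right) = 18 + 2 T$)
$k = \frac{65}{2}$ ($k = \frac{3}{2} - \frac{18 + 2 \left(-40\right)}{2} = \frac{3}{2} - \frac{18 - 80}{2} = \frac{3}{2} - -31 = \frac{3}{2} + 31 = \frac{65}{2} \approx 32.5$)
$k \left(-206\right) = \frac{65}{2} \left(-206\right) = -6695$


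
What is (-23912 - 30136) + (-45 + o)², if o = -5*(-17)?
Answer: -52448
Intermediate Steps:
o = 85
(-23912 - 30136) + (-45 + o)² = (-23912 - 30136) + (-45 + 85)² = -54048 + 40² = -54048 + 1600 = -52448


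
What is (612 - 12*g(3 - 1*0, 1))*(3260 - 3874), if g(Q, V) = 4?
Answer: -346296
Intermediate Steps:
(612 - 12*g(3 - 1*0, 1))*(3260 - 3874) = (612 - 12*4)*(3260 - 3874) = (612 - 48)*(-614) = 564*(-614) = -346296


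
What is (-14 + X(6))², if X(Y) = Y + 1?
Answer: 49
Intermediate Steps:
X(Y) = 1 + Y
(-14 + X(6))² = (-14 + (1 + 6))² = (-14 + 7)² = (-7)² = 49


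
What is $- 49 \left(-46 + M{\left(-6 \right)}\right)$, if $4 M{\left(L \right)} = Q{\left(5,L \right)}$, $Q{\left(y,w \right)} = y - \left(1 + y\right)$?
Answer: $\frac{9065}{4} \approx 2266.3$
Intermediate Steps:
$Q{\left(y,w \right)} = -1$
$M{\left(L \right)} = - \frac{1}{4}$ ($M{\left(L \right)} = \frac{1}{4} \left(-1\right) = - \frac{1}{4}$)
$- 49 \left(-46 + M{\left(-6 \right)}\right) = - 49 \left(-46 - \frac{1}{4}\right) = \left(-49\right) \left(- \frac{185}{4}\right) = \frac{9065}{4}$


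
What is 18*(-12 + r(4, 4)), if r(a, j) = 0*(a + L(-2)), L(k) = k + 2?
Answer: -216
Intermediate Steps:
L(k) = 2 + k
r(a, j) = 0 (r(a, j) = 0*(a + (2 - 2)) = 0*(a + 0) = 0*a = 0)
18*(-12 + r(4, 4)) = 18*(-12 + 0) = 18*(-12) = -216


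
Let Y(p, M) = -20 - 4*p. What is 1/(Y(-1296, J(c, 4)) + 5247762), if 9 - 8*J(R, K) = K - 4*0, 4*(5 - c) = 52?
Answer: 1/5252926 ≈ 1.9037e-7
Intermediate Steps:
c = -8 (c = 5 - 1/4*52 = 5 - 13 = -8)
J(R, K) = 9/8 - K/8 (J(R, K) = 9/8 - (K - 4*0)/8 = 9/8 - (K + 0)/8 = 9/8 - K/8)
1/(Y(-1296, J(c, 4)) + 5247762) = 1/((-20 - 4*(-1296)) + 5247762) = 1/((-20 + 5184) + 5247762) = 1/(5164 + 5247762) = 1/5252926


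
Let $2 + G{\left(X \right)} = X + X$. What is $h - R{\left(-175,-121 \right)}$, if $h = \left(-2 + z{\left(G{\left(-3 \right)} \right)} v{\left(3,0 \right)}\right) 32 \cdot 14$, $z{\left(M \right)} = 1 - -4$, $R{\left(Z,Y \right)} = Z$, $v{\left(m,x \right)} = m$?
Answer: $5999$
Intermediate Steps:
$G{\left(X \right)} = -2 + 2 X$ ($G{\left(X \right)} = -2 + \left(X + X\right) = -2 + 2 X$)
$z{\left(M \right)} = 5$ ($z{\left(M \right)} = 1 + 4 = 5$)
$h = 5824$ ($h = \left(-2 + 5 \cdot 3\right) 32 \cdot 14 = \left(-2 + 15\right) 32 \cdot 14 = 13 \cdot 32 \cdot 14 = 416 \cdot 14 = 5824$)
$h - R{\left(-175,-121 \right)} = 5824 - -175 = 5824 + 175 = 5999$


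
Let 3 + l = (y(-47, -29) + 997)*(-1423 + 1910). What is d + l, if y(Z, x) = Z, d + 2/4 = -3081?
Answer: 919131/2 ≈ 4.5957e+5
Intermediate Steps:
d = -6163/2 (d = -1/2 - 3081 = -6163/2 ≈ -3081.5)
l = 462647 (l = -3 + (-47 + 997)*(-1423 + 1910) = -3 + 950*487 = -3 + 462650 = 462647)
d + l = -6163/2 + 462647 = 919131/2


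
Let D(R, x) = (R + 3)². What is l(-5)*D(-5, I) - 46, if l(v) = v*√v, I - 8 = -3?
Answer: -46 - 20*I*√5 ≈ -46.0 - 44.721*I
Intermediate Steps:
I = 5 (I = 8 - 3 = 5)
D(R, x) = (3 + R)²
l(v) = v^(3/2)
l(-5)*D(-5, I) - 46 = (-5)^(3/2)*(3 - 5)² - 46 = -5*I*√5*(-2)² - 46 = -5*I*√5*4 - 46 = -20*I*√5 - 46 = -46 - 20*I*√5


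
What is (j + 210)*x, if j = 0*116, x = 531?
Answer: 111510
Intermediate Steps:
j = 0
(j + 210)*x = (0 + 210)*531 = 210*531 = 111510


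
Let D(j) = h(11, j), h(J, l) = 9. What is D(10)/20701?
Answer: 9/20701 ≈ 0.00043476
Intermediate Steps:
D(j) = 9
D(10)/20701 = 9/20701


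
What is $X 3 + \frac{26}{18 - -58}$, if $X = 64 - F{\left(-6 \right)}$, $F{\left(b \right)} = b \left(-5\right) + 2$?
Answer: $\frac{3661}{38} \approx 96.342$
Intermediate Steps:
$F{\left(b \right)} = 2 - 5 b$ ($F{\left(b \right)} = - 5 b + 2 = 2 - 5 b$)
$X = 32$ ($X = 64 - \left(2 - -30\right) = 64 - \left(2 + 30\right) = 64 - 32 = 32$)
$X 3 + \frac{26}{18 - -58} = 32 \cdot 3 + \frac{26}{18 - -58} = 96 + \frac{26}{18 + 58} = 96 + \frac{26}{76} = 96 + 26 \cdot \frac{1}{76} = 96 + \frac{13}{38} = \frac{3661}{38}$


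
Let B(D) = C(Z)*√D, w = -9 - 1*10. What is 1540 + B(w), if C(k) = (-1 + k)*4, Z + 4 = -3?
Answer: 1540 - 32*I*√19 ≈ 1540.0 - 139.48*I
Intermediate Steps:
Z = -7 (Z = -4 - 3 = -7)
C(k) = -4 + 4*k
w = -19 (w = -9 - 10 = -19)
B(D) = -32*√D (B(D) = (-4 + 4*(-7))*√D = (-4 - 28)*√D = -32*√D)
1540 + B(w) = 1540 - 32*I*√19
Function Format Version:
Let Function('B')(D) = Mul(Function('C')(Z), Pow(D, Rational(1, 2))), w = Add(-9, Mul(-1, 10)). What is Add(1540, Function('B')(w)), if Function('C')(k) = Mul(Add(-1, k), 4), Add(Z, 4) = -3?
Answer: Add(1540, Mul(-32, I, Pow(19, Rational(1, 2)))) ≈ Add(1540.0, Mul(-139.48, I))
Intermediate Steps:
Z = -7 (Z = Add(-4, -3) = -7)
Function('C')(k) = Add(-4, Mul(4, k))
w = -19 (w = Add(-9, -10) = -19)
Function('B')(D) = Mul(-32, Pow(D, Rational(1, 2))) (Function('B')(D) = Mul(Add(-4, Mul(4, -7)), Pow(D, Rational(1, 2))) = Mul(Add(-4, -28), Pow(D, Rational(1, 2))) = Mul(-32, Pow(D, Rational(1, 2))))
Add(1540, Function('B')(w)) = Add(1540, Mul(-32, Pow(-19, Rational(1, 2)))) = Add(1540, Mul(-32, Mul(I, Pow(19, Rational(1, 2))))) = Add(1540, Mul(-32, I, Pow(19, Rational(1, 2))))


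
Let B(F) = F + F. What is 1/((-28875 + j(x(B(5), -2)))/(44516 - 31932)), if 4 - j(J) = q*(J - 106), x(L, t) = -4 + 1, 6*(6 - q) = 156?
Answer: -12584/31051 ≈ -0.40527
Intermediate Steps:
q = -20 (q = 6 - 1/6*156 = 6 - 26 = -20)
B(F) = 2*F
x(L, t) = -3
j(J) = -2116 + 20*J (j(J) = 4 - (-20)*(J - 106) = 4 - (-20)*(-106 + J) = 4 - (2120 - 20*J) = 4 + (-2120 + 20*J) = -2116 + 20*J)
1/((-28875 + j(x(B(5), -2)))/(44516 - 31932)) = 1/((-28875 + (-2116 + 20*(-3)))/(44516 - 31932)) = 1/((-28875 + (-2116 - 60))/12584) = 1/((-28875 - 2176)*(1/12584)) = 1/(-31051*1/12584) = 1/(-31051/12584) = -12584/31051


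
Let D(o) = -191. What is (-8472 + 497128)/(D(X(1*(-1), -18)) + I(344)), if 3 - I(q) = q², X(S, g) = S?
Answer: -17452/4233 ≈ -4.1228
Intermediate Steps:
I(q) = 3 - q²
(-8472 + 497128)/(D(X(1*(-1), -18)) + I(344)) = (-8472 + 497128)/(-191 + (3 - 1*344²)) = 488656/(-191 + (3 - 1*118336)) = 488656/(-191 + (3 - 118336)) = 488656/(-191 - 118333) = 488656/(-118524) = 488656*(-1/118524) = -17452/4233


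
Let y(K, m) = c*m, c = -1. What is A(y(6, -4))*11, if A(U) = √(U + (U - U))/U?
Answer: 11/2 ≈ 5.5000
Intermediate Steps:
y(K, m) = -m
A(U) = U^(-½) (A(U) = √(U + 0)/U = √U/U = U^(-½))
A(y(6, -4))*11 = 11/√(-1*(-4)) = 11/√4 = (½)*11 = 11/2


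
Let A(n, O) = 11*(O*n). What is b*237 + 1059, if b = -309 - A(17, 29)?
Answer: -1357425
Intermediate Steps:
A(n, O) = 11*O*n
b = -5732 (b = -309 - 11*29*17 = -309 - 1*5423 = -309 - 5423 = -5732)
b*237 + 1059 = -5732*237 + 1059 = -1358484 + 1059 = -1357425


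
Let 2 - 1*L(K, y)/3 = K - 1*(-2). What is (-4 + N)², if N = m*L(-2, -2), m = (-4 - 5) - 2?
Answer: 4900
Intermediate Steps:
L(K, y) = -3*K (L(K, y) = 6 - 3*(K - 1*(-2)) = 6 - 3*(K + 2) = 6 - 3*(2 + K) = 6 + (-6 - 3*K) = -3*K)
m = -11 (m = -9 - 2 = -11)
N = -66 (N = -(-33)*(-2) = -11*6 = -66)
(-4 + N)² = (-4 - 66)² = (-70)² = 4900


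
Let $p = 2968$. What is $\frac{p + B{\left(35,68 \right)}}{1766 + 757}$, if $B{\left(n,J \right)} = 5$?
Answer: $\frac{991}{841} \approx 1.1784$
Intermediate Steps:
$\frac{p + B{\left(35,68 \right)}}{1766 + 757} = \frac{2968 + 5}{1766 + 757} = \frac{2973}{2523} = 2973 \cdot \frac{1}{2523} = \frac{991}{841}$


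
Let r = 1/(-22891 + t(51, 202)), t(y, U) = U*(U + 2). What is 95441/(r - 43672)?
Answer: -1748192797/799940023 ≈ -2.1854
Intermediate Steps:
t(y, U) = U*(2 + U)
r = 1/18317 (r = 1/(-22891 + 202*(2 + 202)) = 1/(-22891 + 202*204) = 1/(-22891 + 41208) = 1/18317 ≈ 5.4594e-5)
95441/(r - 43672) = 95441/(1/18317 - 43672) = 95441/(-799940023/18317) = 95441*(-18317/799940023) = -1748192797/799940023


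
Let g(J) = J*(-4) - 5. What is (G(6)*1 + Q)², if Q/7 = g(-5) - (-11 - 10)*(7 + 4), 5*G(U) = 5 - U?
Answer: 74114881/25 ≈ 2.9646e+6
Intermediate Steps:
G(U) = 1 - U/5 (G(U) = (5 - U)/5 = 1 - U/5)
g(J) = -5 - 4*J (g(J) = -4*J - 5 = -5 - 4*J)
Q = 1722 (Q = 7*((-5 - 4*(-5)) - (-11 - 10)*(7 + 4)) = 7*((-5 + 20) - (-21)*11) = 7*(15 - 1*(-231)) = 7*(15 + 231) = 7*246 = 1722)
(G(6)*1 + Q)² = ((1 - ⅕*6)*1 + 1722)² = ((1 - 6/5)*1 + 1722)² = (-⅕*1 + 1722)² = (-⅕ + 1722)² = (8609/5)² = 74114881/25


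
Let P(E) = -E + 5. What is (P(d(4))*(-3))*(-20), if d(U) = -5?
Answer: 600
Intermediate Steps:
P(E) = 5 - E
(P(d(4))*(-3))*(-20) = ((5 - 1*(-5))*(-3))*(-20) = ((5 + 5)*(-3))*(-20) = (10*(-3))*(-20) = -30*(-20) = 600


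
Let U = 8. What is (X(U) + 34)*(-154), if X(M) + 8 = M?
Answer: -5236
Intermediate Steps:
X(M) = -8 + M
(X(U) + 34)*(-154) = ((-8 + 8) + 34)*(-154) = (0 + 34)*(-154) = 34*(-154) = -5236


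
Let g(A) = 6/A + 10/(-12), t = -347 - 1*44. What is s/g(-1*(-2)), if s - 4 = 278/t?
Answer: 7716/5083 ≈ 1.5180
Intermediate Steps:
t = -391 (t = -347 - 44 = -391)
g(A) = -⅚ + 6/A (g(A) = 6/A + 10*(-1/12) = 6/A - ⅚ = -⅚ + 6/A)
s = 1286/391 (s = 4 + 278/(-391) = 4 + 278*(-1/391) = 4 - 278/391 = 1286/391 ≈ 3.2890)
s/g(-1*(-2)) = 1286/(391*(-⅚ + 6/((-1*(-2))))) = 1286/(391*(-⅚ + 6/2)) = 1286/(391*(-⅚ + 6*(½))) = 1286/(391*(-⅚ + 3)) = 1286/(391*(13/6)) = (1286/391)*(6/13) = 7716/5083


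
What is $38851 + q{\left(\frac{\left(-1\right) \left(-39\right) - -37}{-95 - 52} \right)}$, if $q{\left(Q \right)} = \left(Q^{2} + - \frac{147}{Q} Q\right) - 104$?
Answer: $\frac{834113176}{21609} \approx 38600.0$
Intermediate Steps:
$q{\left(Q \right)} = -251 + Q^{2}$ ($q{\left(Q \right)} = \left(Q^{2} - 147\right) - 104 = \left(-147 + Q^{2}\right) - 104 = -251 + Q^{2}$)
$38851 + q{\left(\frac{\left(-1\right) \left(-39\right) - -37}{-95 - 52} \right)} = 38851 - \left(251 - \left(\frac{\left(-1\right) \left(-39\right) - -37}{-95 - 52}\right)^{2}\right) = 38851 - \left(251 - \left(\frac{39 + \left(-1 + 38\right)}{-147}\right)^{2}\right) = 38851 - \left(251 - \left(\left(39 + 37\right) \left(- \frac{1}{147}\right)\right)^{2}\right) = 38851 - \left(251 - \left(76 \left(- \frac{1}{147}\right)\right)^{2}\right) = 38851 - \left(251 - \left(- \frac{76}{147}\right)^{2}\right) = 38851 + \left(-251 + \frac{5776}{21609}\right) = 38851 - \frac{5418083}{21609} = \frac{834113176}{21609}$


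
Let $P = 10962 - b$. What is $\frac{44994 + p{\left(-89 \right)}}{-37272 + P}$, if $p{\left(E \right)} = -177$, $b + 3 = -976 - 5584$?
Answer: $- \frac{44817}{19747} \approx -2.2696$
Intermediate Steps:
$b = -6563$ ($b = -3 - 6560 = -6563$)
$P = 17525$ ($P = 10962 - -6563 = 10962 + 6563 = 17525$)
$\frac{44994 + p{\left(-89 \right)}}{-37272 + P} = \frac{44994 - 177}{-37272 + 17525} = \frac{44817}{-19747} = 44817 \left(- \frac{1}{19747}\right) = - \frac{44817}{19747}$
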